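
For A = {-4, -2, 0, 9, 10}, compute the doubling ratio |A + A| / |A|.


|A| = 5.
Compute A + A by enumerating all 25 pairs.
A + A = {-8, -6, -4, -2, 0, 5, 6, 7, 8, 9, 10, 18, 19, 20}, so |A + A| = 14.
K = |A + A| / |A| = 14/5 (already in lowest terms) ≈ 2.8000.
Reference: AP of size 5 gives K = 9/5 ≈ 1.8000; a fully generic set of size 5 gives K ≈ 3.0000.

|A| = 5, |A + A| = 14, K = 14/5.


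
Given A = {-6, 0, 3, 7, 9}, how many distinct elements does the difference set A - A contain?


A - A = {a - a' : a, a' ∈ A}; |A| = 5.
Bounds: 2|A|-1 ≤ |A - A| ≤ |A|² - |A| + 1, i.e. 9 ≤ |A - A| ≤ 21.
Note: 0 ∈ A - A always (from a - a). The set is symmetric: if d ∈ A - A then -d ∈ A - A.
Enumerate nonzero differences d = a - a' with a > a' (then include -d):
Positive differences: {2, 3, 4, 6, 7, 9, 13, 15}
Full difference set: {0} ∪ (positive diffs) ∪ (negative diffs).
|A - A| = 1 + 2·8 = 17 (matches direct enumeration: 17).

|A - A| = 17


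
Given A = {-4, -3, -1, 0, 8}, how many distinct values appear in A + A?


A + A = {a + a' : a, a' ∈ A}; |A| = 5.
General bounds: 2|A| - 1 ≤ |A + A| ≤ |A|(|A|+1)/2, i.e. 9 ≤ |A + A| ≤ 15.
Lower bound 2|A|-1 is attained iff A is an arithmetic progression.
Enumerate sums a + a' for a ≤ a' (symmetric, so this suffices):
a = -4: -4+-4=-8, -4+-3=-7, -4+-1=-5, -4+0=-4, -4+8=4
a = -3: -3+-3=-6, -3+-1=-4, -3+0=-3, -3+8=5
a = -1: -1+-1=-2, -1+0=-1, -1+8=7
a = 0: 0+0=0, 0+8=8
a = 8: 8+8=16
Distinct sums: {-8, -7, -6, -5, -4, -3, -2, -1, 0, 4, 5, 7, 8, 16}
|A + A| = 14

|A + A| = 14


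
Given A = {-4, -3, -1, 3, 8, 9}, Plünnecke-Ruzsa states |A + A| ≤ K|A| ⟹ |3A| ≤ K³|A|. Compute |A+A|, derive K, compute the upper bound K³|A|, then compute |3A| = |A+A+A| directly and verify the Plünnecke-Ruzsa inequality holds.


|A| = 6.
Step 1: Compute A + A by enumerating all 36 pairs.
A + A = {-8, -7, -6, -5, -4, -2, -1, 0, 2, 4, 5, 6, 7, 8, 11, 12, 16, 17, 18}, so |A + A| = 19.
Step 2: Doubling constant K = |A + A|/|A| = 19/6 = 19/6 ≈ 3.1667.
Step 3: Plünnecke-Ruzsa gives |3A| ≤ K³·|A| = (3.1667)³ · 6 ≈ 190.5278.
Step 4: Compute 3A = A + A + A directly by enumerating all triples (a,b,c) ∈ A³; |3A| = 37.
Step 5: Check 37 ≤ 190.5278? Yes ✓.

K = 19/6, Plünnecke-Ruzsa bound K³|A| ≈ 190.5278, |3A| = 37, inequality holds.


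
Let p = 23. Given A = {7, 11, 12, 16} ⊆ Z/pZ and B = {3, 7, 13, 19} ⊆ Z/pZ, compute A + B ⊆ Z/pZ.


Work in Z/23Z: reduce every sum a + b modulo 23.
Enumerate all 16 pairs:
a = 7: 7+3=10, 7+7=14, 7+13=20, 7+19=3
a = 11: 11+3=14, 11+7=18, 11+13=1, 11+19=7
a = 12: 12+3=15, 12+7=19, 12+13=2, 12+19=8
a = 16: 16+3=19, 16+7=0, 16+13=6, 16+19=12
Distinct residues collected: {0, 1, 2, 3, 6, 7, 8, 10, 12, 14, 15, 18, 19, 20}
|A + B| = 14 (out of 23 total residues).

A + B = {0, 1, 2, 3, 6, 7, 8, 10, 12, 14, 15, 18, 19, 20}


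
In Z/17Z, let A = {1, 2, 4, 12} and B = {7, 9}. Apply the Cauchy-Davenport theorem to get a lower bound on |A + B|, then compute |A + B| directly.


Cauchy-Davenport: |A + B| ≥ min(p, |A| + |B| - 1) for A, B nonempty in Z/pZ.
|A| = 4, |B| = 2, p = 17.
CD lower bound = min(17, 4 + 2 - 1) = min(17, 5) = 5.
Compute A + B mod 17 directly:
a = 1: 1+7=8, 1+9=10
a = 2: 2+7=9, 2+9=11
a = 4: 4+7=11, 4+9=13
a = 12: 12+7=2, 12+9=4
A + B = {2, 4, 8, 9, 10, 11, 13}, so |A + B| = 7.
Verify: 7 ≥ 5? Yes ✓.

CD lower bound = 5, actual |A + B| = 7.


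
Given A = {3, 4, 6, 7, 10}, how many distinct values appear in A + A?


A + A = {a + a' : a, a' ∈ A}; |A| = 5.
General bounds: 2|A| - 1 ≤ |A + A| ≤ |A|(|A|+1)/2, i.e. 9 ≤ |A + A| ≤ 15.
Lower bound 2|A|-1 is attained iff A is an arithmetic progression.
Enumerate sums a + a' for a ≤ a' (symmetric, so this suffices):
a = 3: 3+3=6, 3+4=7, 3+6=9, 3+7=10, 3+10=13
a = 4: 4+4=8, 4+6=10, 4+7=11, 4+10=14
a = 6: 6+6=12, 6+7=13, 6+10=16
a = 7: 7+7=14, 7+10=17
a = 10: 10+10=20
Distinct sums: {6, 7, 8, 9, 10, 11, 12, 13, 14, 16, 17, 20}
|A + A| = 12

|A + A| = 12


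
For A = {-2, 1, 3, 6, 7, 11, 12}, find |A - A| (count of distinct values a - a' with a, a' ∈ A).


A - A = {a - a' : a, a' ∈ A}; |A| = 7.
Bounds: 2|A|-1 ≤ |A - A| ≤ |A|² - |A| + 1, i.e. 13 ≤ |A - A| ≤ 43.
Note: 0 ∈ A - A always (from a - a). The set is symmetric: if d ∈ A - A then -d ∈ A - A.
Enumerate nonzero differences d = a - a' with a > a' (then include -d):
Positive differences: {1, 2, 3, 4, 5, 6, 8, 9, 10, 11, 13, 14}
Full difference set: {0} ∪ (positive diffs) ∪ (negative diffs).
|A - A| = 1 + 2·12 = 25 (matches direct enumeration: 25).

|A - A| = 25


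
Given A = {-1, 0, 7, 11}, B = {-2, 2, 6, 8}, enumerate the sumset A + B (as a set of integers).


A + B = {a + b : a ∈ A, b ∈ B}.
Enumerate all |A|·|B| = 4·4 = 16 pairs (a, b) and collect distinct sums.
a = -1: -1+-2=-3, -1+2=1, -1+6=5, -1+8=7
a = 0: 0+-2=-2, 0+2=2, 0+6=6, 0+8=8
a = 7: 7+-2=5, 7+2=9, 7+6=13, 7+8=15
a = 11: 11+-2=9, 11+2=13, 11+6=17, 11+8=19
Collecting distinct sums: A + B = {-3, -2, 1, 2, 5, 6, 7, 8, 9, 13, 15, 17, 19}
|A + B| = 13

A + B = {-3, -2, 1, 2, 5, 6, 7, 8, 9, 13, 15, 17, 19}


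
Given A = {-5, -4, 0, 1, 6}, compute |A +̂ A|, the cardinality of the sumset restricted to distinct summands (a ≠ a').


Restricted sumset: A +̂ A = {a + a' : a ∈ A, a' ∈ A, a ≠ a'}.
Equivalently, take A + A and drop any sum 2a that is achievable ONLY as a + a for a ∈ A (i.e. sums representable only with equal summands).
Enumerate pairs (a, a') with a < a' (symmetric, so each unordered pair gives one sum; this covers all a ≠ a'):
  -5 + -4 = -9
  -5 + 0 = -5
  -5 + 1 = -4
  -5 + 6 = 1
  -4 + 0 = -4
  -4 + 1 = -3
  -4 + 6 = 2
  0 + 1 = 1
  0 + 6 = 6
  1 + 6 = 7
Collected distinct sums: {-9, -5, -4, -3, 1, 2, 6, 7}
|A +̂ A| = 8
(Reference bound: |A +̂ A| ≥ 2|A| - 3 for |A| ≥ 2, with |A| = 5 giving ≥ 7.)

|A +̂ A| = 8


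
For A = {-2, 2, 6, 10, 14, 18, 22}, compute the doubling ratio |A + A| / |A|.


|A| = 7.
Compute A + A by enumerating all 49 pairs.
A + A = {-4, 0, 4, 8, 12, 16, 20, 24, 28, 32, 36, 40, 44}, so |A + A| = 13.
K = |A + A| / |A| = 13/7 (already in lowest terms) ≈ 1.8571.
Reference: AP of size 7 gives K = 13/7 ≈ 1.8571; a fully generic set of size 7 gives K ≈ 4.0000.

|A| = 7, |A + A| = 13, K = 13/7.


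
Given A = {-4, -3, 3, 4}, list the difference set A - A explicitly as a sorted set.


A - A = {a - a' : a, a' ∈ A}.
Compute a - a' for each ordered pair (a, a'):
a = -4: -4--4=0, -4--3=-1, -4-3=-7, -4-4=-8
a = -3: -3--4=1, -3--3=0, -3-3=-6, -3-4=-7
a = 3: 3--4=7, 3--3=6, 3-3=0, 3-4=-1
a = 4: 4--4=8, 4--3=7, 4-3=1, 4-4=0
Collecting distinct values (and noting 0 appears from a-a):
A - A = {-8, -7, -6, -1, 0, 1, 6, 7, 8}
|A - A| = 9

A - A = {-8, -7, -6, -1, 0, 1, 6, 7, 8}


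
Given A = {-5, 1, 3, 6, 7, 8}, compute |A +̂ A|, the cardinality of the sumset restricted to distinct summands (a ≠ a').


Restricted sumset: A +̂ A = {a + a' : a ∈ A, a' ∈ A, a ≠ a'}.
Equivalently, take A + A and drop any sum 2a that is achievable ONLY as a + a for a ∈ A (i.e. sums representable only with equal summands).
Enumerate pairs (a, a') with a < a' (symmetric, so each unordered pair gives one sum; this covers all a ≠ a'):
  -5 + 1 = -4
  -5 + 3 = -2
  -5 + 6 = 1
  -5 + 7 = 2
  -5 + 8 = 3
  1 + 3 = 4
  1 + 6 = 7
  1 + 7 = 8
  1 + 8 = 9
  3 + 6 = 9
  3 + 7 = 10
  3 + 8 = 11
  6 + 7 = 13
  6 + 8 = 14
  7 + 8 = 15
Collected distinct sums: {-4, -2, 1, 2, 3, 4, 7, 8, 9, 10, 11, 13, 14, 15}
|A +̂ A| = 14
(Reference bound: |A +̂ A| ≥ 2|A| - 3 for |A| ≥ 2, with |A| = 6 giving ≥ 9.)

|A +̂ A| = 14


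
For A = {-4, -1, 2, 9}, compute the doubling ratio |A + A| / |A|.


|A| = 4.
Compute A + A by enumerating all 16 pairs.
A + A = {-8, -5, -2, 1, 4, 5, 8, 11, 18}, so |A + A| = 9.
K = |A + A| / |A| = 9/4 (already in lowest terms) ≈ 2.2500.
Reference: AP of size 4 gives K = 7/4 ≈ 1.7500; a fully generic set of size 4 gives K ≈ 2.5000.

|A| = 4, |A + A| = 9, K = 9/4.


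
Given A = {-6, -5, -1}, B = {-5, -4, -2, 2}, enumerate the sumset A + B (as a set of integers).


A + B = {a + b : a ∈ A, b ∈ B}.
Enumerate all |A|·|B| = 3·4 = 12 pairs (a, b) and collect distinct sums.
a = -6: -6+-5=-11, -6+-4=-10, -6+-2=-8, -6+2=-4
a = -5: -5+-5=-10, -5+-4=-9, -5+-2=-7, -5+2=-3
a = -1: -1+-5=-6, -1+-4=-5, -1+-2=-3, -1+2=1
Collecting distinct sums: A + B = {-11, -10, -9, -8, -7, -6, -5, -4, -3, 1}
|A + B| = 10

A + B = {-11, -10, -9, -8, -7, -6, -5, -4, -3, 1}


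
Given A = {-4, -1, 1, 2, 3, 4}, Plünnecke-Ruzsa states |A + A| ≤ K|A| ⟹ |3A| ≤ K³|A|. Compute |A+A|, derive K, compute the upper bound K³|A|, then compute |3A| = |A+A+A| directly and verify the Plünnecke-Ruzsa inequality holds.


|A| = 6.
Step 1: Compute A + A by enumerating all 36 pairs.
A + A = {-8, -5, -3, -2, -1, 0, 1, 2, 3, 4, 5, 6, 7, 8}, so |A + A| = 14.
Step 2: Doubling constant K = |A + A|/|A| = 14/6 = 14/6 ≈ 2.3333.
Step 3: Plünnecke-Ruzsa gives |3A| ≤ K³·|A| = (2.3333)³ · 6 ≈ 76.2222.
Step 4: Compute 3A = A + A + A directly by enumerating all triples (a,b,c) ∈ A³; |3A| = 22.
Step 5: Check 22 ≤ 76.2222? Yes ✓.

K = 14/6, Plünnecke-Ruzsa bound K³|A| ≈ 76.2222, |3A| = 22, inequality holds.


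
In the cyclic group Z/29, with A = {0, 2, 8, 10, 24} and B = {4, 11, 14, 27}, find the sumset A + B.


Work in Z/29Z: reduce every sum a + b modulo 29.
Enumerate all 20 pairs:
a = 0: 0+4=4, 0+11=11, 0+14=14, 0+27=27
a = 2: 2+4=6, 2+11=13, 2+14=16, 2+27=0
a = 8: 8+4=12, 8+11=19, 8+14=22, 8+27=6
a = 10: 10+4=14, 10+11=21, 10+14=24, 10+27=8
a = 24: 24+4=28, 24+11=6, 24+14=9, 24+27=22
Distinct residues collected: {0, 4, 6, 8, 9, 11, 12, 13, 14, 16, 19, 21, 22, 24, 27, 28}
|A + B| = 16 (out of 29 total residues).

A + B = {0, 4, 6, 8, 9, 11, 12, 13, 14, 16, 19, 21, 22, 24, 27, 28}


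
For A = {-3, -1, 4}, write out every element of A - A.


A - A = {a - a' : a, a' ∈ A}.
Compute a - a' for each ordered pair (a, a'):
a = -3: -3--3=0, -3--1=-2, -3-4=-7
a = -1: -1--3=2, -1--1=0, -1-4=-5
a = 4: 4--3=7, 4--1=5, 4-4=0
Collecting distinct values (and noting 0 appears from a-a):
A - A = {-7, -5, -2, 0, 2, 5, 7}
|A - A| = 7

A - A = {-7, -5, -2, 0, 2, 5, 7}


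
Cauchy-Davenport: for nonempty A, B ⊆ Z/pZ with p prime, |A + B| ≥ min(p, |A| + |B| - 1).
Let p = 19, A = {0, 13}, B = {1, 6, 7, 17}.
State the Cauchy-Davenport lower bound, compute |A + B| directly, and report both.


Cauchy-Davenport: |A + B| ≥ min(p, |A| + |B| - 1) for A, B nonempty in Z/pZ.
|A| = 2, |B| = 4, p = 19.
CD lower bound = min(19, 2 + 4 - 1) = min(19, 5) = 5.
Compute A + B mod 19 directly:
a = 0: 0+1=1, 0+6=6, 0+7=7, 0+17=17
a = 13: 13+1=14, 13+6=0, 13+7=1, 13+17=11
A + B = {0, 1, 6, 7, 11, 14, 17}, so |A + B| = 7.
Verify: 7 ≥ 5? Yes ✓.

CD lower bound = 5, actual |A + B| = 7.


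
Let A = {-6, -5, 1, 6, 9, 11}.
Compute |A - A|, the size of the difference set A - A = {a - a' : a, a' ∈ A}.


A - A = {a - a' : a, a' ∈ A}; |A| = 6.
Bounds: 2|A|-1 ≤ |A - A| ≤ |A|² - |A| + 1, i.e. 11 ≤ |A - A| ≤ 31.
Note: 0 ∈ A - A always (from a - a). The set is symmetric: if d ∈ A - A then -d ∈ A - A.
Enumerate nonzero differences d = a - a' with a > a' (then include -d):
Positive differences: {1, 2, 3, 5, 6, 7, 8, 10, 11, 12, 14, 15, 16, 17}
Full difference set: {0} ∪ (positive diffs) ∪ (negative diffs).
|A - A| = 1 + 2·14 = 29 (matches direct enumeration: 29).

|A - A| = 29


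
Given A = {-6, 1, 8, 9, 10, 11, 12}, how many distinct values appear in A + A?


A + A = {a + a' : a, a' ∈ A}; |A| = 7.
General bounds: 2|A| - 1 ≤ |A + A| ≤ |A|(|A|+1)/2, i.e. 13 ≤ |A + A| ≤ 28.
Lower bound 2|A|-1 is attained iff A is an arithmetic progression.
Enumerate sums a + a' for a ≤ a' (symmetric, so this suffices):
a = -6: -6+-6=-12, -6+1=-5, -6+8=2, -6+9=3, -6+10=4, -6+11=5, -6+12=6
a = 1: 1+1=2, 1+8=9, 1+9=10, 1+10=11, 1+11=12, 1+12=13
a = 8: 8+8=16, 8+9=17, 8+10=18, 8+11=19, 8+12=20
a = 9: 9+9=18, 9+10=19, 9+11=20, 9+12=21
a = 10: 10+10=20, 10+11=21, 10+12=22
a = 11: 11+11=22, 11+12=23
a = 12: 12+12=24
Distinct sums: {-12, -5, 2, 3, 4, 5, 6, 9, 10, 11, 12, 13, 16, 17, 18, 19, 20, 21, 22, 23, 24}
|A + A| = 21

|A + A| = 21


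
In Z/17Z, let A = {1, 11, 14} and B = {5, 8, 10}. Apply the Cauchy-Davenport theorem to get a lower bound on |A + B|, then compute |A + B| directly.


Cauchy-Davenport: |A + B| ≥ min(p, |A| + |B| - 1) for A, B nonempty in Z/pZ.
|A| = 3, |B| = 3, p = 17.
CD lower bound = min(17, 3 + 3 - 1) = min(17, 5) = 5.
Compute A + B mod 17 directly:
a = 1: 1+5=6, 1+8=9, 1+10=11
a = 11: 11+5=16, 11+8=2, 11+10=4
a = 14: 14+5=2, 14+8=5, 14+10=7
A + B = {2, 4, 5, 6, 7, 9, 11, 16}, so |A + B| = 8.
Verify: 8 ≥ 5? Yes ✓.

CD lower bound = 5, actual |A + B| = 8.


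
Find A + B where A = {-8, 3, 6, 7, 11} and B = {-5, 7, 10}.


A + B = {a + b : a ∈ A, b ∈ B}.
Enumerate all |A|·|B| = 5·3 = 15 pairs (a, b) and collect distinct sums.
a = -8: -8+-5=-13, -8+7=-1, -8+10=2
a = 3: 3+-5=-2, 3+7=10, 3+10=13
a = 6: 6+-5=1, 6+7=13, 6+10=16
a = 7: 7+-5=2, 7+7=14, 7+10=17
a = 11: 11+-5=6, 11+7=18, 11+10=21
Collecting distinct sums: A + B = {-13, -2, -1, 1, 2, 6, 10, 13, 14, 16, 17, 18, 21}
|A + B| = 13

A + B = {-13, -2, -1, 1, 2, 6, 10, 13, 14, 16, 17, 18, 21}


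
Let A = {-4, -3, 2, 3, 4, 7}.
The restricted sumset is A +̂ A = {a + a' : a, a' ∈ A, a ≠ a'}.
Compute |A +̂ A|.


Restricted sumset: A +̂ A = {a + a' : a ∈ A, a' ∈ A, a ≠ a'}.
Equivalently, take A + A and drop any sum 2a that is achievable ONLY as a + a for a ∈ A (i.e. sums representable only with equal summands).
Enumerate pairs (a, a') with a < a' (symmetric, so each unordered pair gives one sum; this covers all a ≠ a'):
  -4 + -3 = -7
  -4 + 2 = -2
  -4 + 3 = -1
  -4 + 4 = 0
  -4 + 7 = 3
  -3 + 2 = -1
  -3 + 3 = 0
  -3 + 4 = 1
  -3 + 7 = 4
  2 + 3 = 5
  2 + 4 = 6
  2 + 7 = 9
  3 + 4 = 7
  3 + 7 = 10
  4 + 7 = 11
Collected distinct sums: {-7, -2, -1, 0, 1, 3, 4, 5, 6, 7, 9, 10, 11}
|A +̂ A| = 13
(Reference bound: |A +̂ A| ≥ 2|A| - 3 for |A| ≥ 2, with |A| = 6 giving ≥ 9.)

|A +̂ A| = 13


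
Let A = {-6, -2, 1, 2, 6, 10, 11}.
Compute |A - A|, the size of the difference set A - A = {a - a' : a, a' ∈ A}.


A - A = {a - a' : a, a' ∈ A}; |A| = 7.
Bounds: 2|A|-1 ≤ |A - A| ≤ |A|² - |A| + 1, i.e. 13 ≤ |A - A| ≤ 43.
Note: 0 ∈ A - A always (from a - a). The set is symmetric: if d ∈ A - A then -d ∈ A - A.
Enumerate nonzero differences d = a - a' with a > a' (then include -d):
Positive differences: {1, 3, 4, 5, 7, 8, 9, 10, 12, 13, 16, 17}
Full difference set: {0} ∪ (positive diffs) ∪ (negative diffs).
|A - A| = 1 + 2·12 = 25 (matches direct enumeration: 25).

|A - A| = 25


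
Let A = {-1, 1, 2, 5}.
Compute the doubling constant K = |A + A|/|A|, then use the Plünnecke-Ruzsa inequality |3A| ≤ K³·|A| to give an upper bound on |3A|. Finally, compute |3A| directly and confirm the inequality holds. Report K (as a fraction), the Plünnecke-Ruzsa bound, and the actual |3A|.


|A| = 4.
Step 1: Compute A + A by enumerating all 16 pairs.
A + A = {-2, 0, 1, 2, 3, 4, 6, 7, 10}, so |A + A| = 9.
Step 2: Doubling constant K = |A + A|/|A| = 9/4 = 9/4 ≈ 2.2500.
Step 3: Plünnecke-Ruzsa gives |3A| ≤ K³·|A| = (2.2500)³ · 4 ≈ 45.5625.
Step 4: Compute 3A = A + A + A directly by enumerating all triples (a,b,c) ∈ A³; |3A| = 15.
Step 5: Check 15 ≤ 45.5625? Yes ✓.

K = 9/4, Plünnecke-Ruzsa bound K³|A| ≈ 45.5625, |3A| = 15, inequality holds.


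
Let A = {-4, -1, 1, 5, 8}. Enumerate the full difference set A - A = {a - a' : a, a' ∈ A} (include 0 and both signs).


A - A = {a - a' : a, a' ∈ A}.
Compute a - a' for each ordered pair (a, a'):
a = -4: -4--4=0, -4--1=-3, -4-1=-5, -4-5=-9, -4-8=-12
a = -1: -1--4=3, -1--1=0, -1-1=-2, -1-5=-6, -1-8=-9
a = 1: 1--4=5, 1--1=2, 1-1=0, 1-5=-4, 1-8=-7
a = 5: 5--4=9, 5--1=6, 5-1=4, 5-5=0, 5-8=-3
a = 8: 8--4=12, 8--1=9, 8-1=7, 8-5=3, 8-8=0
Collecting distinct values (and noting 0 appears from a-a):
A - A = {-12, -9, -7, -6, -5, -4, -3, -2, 0, 2, 3, 4, 5, 6, 7, 9, 12}
|A - A| = 17

A - A = {-12, -9, -7, -6, -5, -4, -3, -2, 0, 2, 3, 4, 5, 6, 7, 9, 12}


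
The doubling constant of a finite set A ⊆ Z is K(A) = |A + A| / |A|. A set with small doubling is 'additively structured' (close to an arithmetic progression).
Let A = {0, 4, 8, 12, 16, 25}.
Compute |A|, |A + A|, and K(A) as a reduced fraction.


|A| = 6.
Compute A + A by enumerating all 36 pairs.
A + A = {0, 4, 8, 12, 16, 20, 24, 25, 28, 29, 32, 33, 37, 41, 50}, so |A + A| = 15.
K = |A + A| / |A| = 15/6 = 5/2 ≈ 2.5000.
Reference: AP of size 6 gives K = 11/6 ≈ 1.8333; a fully generic set of size 6 gives K ≈ 3.5000.

|A| = 6, |A + A| = 15, K = 15/6 = 5/2.


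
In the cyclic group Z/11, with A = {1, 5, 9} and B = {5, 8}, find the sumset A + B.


Work in Z/11Z: reduce every sum a + b modulo 11.
Enumerate all 6 pairs:
a = 1: 1+5=6, 1+8=9
a = 5: 5+5=10, 5+8=2
a = 9: 9+5=3, 9+8=6
Distinct residues collected: {2, 3, 6, 9, 10}
|A + B| = 5 (out of 11 total residues).

A + B = {2, 3, 6, 9, 10}


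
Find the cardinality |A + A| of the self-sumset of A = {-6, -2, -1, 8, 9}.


A + A = {a + a' : a, a' ∈ A}; |A| = 5.
General bounds: 2|A| - 1 ≤ |A + A| ≤ |A|(|A|+1)/2, i.e. 9 ≤ |A + A| ≤ 15.
Lower bound 2|A|-1 is attained iff A is an arithmetic progression.
Enumerate sums a + a' for a ≤ a' (symmetric, so this suffices):
a = -6: -6+-6=-12, -6+-2=-8, -6+-1=-7, -6+8=2, -6+9=3
a = -2: -2+-2=-4, -2+-1=-3, -2+8=6, -2+9=7
a = -1: -1+-1=-2, -1+8=7, -1+9=8
a = 8: 8+8=16, 8+9=17
a = 9: 9+9=18
Distinct sums: {-12, -8, -7, -4, -3, -2, 2, 3, 6, 7, 8, 16, 17, 18}
|A + A| = 14

|A + A| = 14


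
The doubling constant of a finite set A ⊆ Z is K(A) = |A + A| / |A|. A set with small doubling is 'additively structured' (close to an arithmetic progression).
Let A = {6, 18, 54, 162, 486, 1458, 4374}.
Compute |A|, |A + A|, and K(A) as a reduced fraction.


|A| = 7.
Compute A + A by enumerating all 49 pairs.
A + A = {12, 24, 36, 60, 72, 108, 168, 180, 216, 324, 492, 504, 540, 648, 972, 1464, 1476, 1512, 1620, 1944, 2916, 4380, 4392, 4428, 4536, 4860, 5832, 8748}, so |A + A| = 28.
K = |A + A| / |A| = 28/7 = 4/1 ≈ 4.0000.
Reference: AP of size 7 gives K = 13/7 ≈ 1.8571; a fully generic set of size 7 gives K ≈ 4.0000.

|A| = 7, |A + A| = 28, K = 28/7 = 4/1.


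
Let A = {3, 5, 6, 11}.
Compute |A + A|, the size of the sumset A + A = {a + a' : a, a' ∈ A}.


A + A = {a + a' : a, a' ∈ A}; |A| = 4.
General bounds: 2|A| - 1 ≤ |A + A| ≤ |A|(|A|+1)/2, i.e. 7 ≤ |A + A| ≤ 10.
Lower bound 2|A|-1 is attained iff A is an arithmetic progression.
Enumerate sums a + a' for a ≤ a' (symmetric, so this suffices):
a = 3: 3+3=6, 3+5=8, 3+6=9, 3+11=14
a = 5: 5+5=10, 5+6=11, 5+11=16
a = 6: 6+6=12, 6+11=17
a = 11: 11+11=22
Distinct sums: {6, 8, 9, 10, 11, 12, 14, 16, 17, 22}
|A + A| = 10

|A + A| = 10


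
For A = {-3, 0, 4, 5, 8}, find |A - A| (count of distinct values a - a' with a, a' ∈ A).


A - A = {a - a' : a, a' ∈ A}; |A| = 5.
Bounds: 2|A|-1 ≤ |A - A| ≤ |A|² - |A| + 1, i.e. 9 ≤ |A - A| ≤ 21.
Note: 0 ∈ A - A always (from a - a). The set is symmetric: if d ∈ A - A then -d ∈ A - A.
Enumerate nonzero differences d = a - a' with a > a' (then include -d):
Positive differences: {1, 3, 4, 5, 7, 8, 11}
Full difference set: {0} ∪ (positive diffs) ∪ (negative diffs).
|A - A| = 1 + 2·7 = 15 (matches direct enumeration: 15).

|A - A| = 15


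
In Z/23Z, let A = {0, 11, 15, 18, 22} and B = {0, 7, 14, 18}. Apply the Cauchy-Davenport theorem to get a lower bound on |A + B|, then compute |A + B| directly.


Cauchy-Davenport: |A + B| ≥ min(p, |A| + |B| - 1) for A, B nonempty in Z/pZ.
|A| = 5, |B| = 4, p = 23.
CD lower bound = min(23, 5 + 4 - 1) = min(23, 8) = 8.
Compute A + B mod 23 directly:
a = 0: 0+0=0, 0+7=7, 0+14=14, 0+18=18
a = 11: 11+0=11, 11+7=18, 11+14=2, 11+18=6
a = 15: 15+0=15, 15+7=22, 15+14=6, 15+18=10
a = 18: 18+0=18, 18+7=2, 18+14=9, 18+18=13
a = 22: 22+0=22, 22+7=6, 22+14=13, 22+18=17
A + B = {0, 2, 6, 7, 9, 10, 11, 13, 14, 15, 17, 18, 22}, so |A + B| = 13.
Verify: 13 ≥ 8? Yes ✓.

CD lower bound = 8, actual |A + B| = 13.


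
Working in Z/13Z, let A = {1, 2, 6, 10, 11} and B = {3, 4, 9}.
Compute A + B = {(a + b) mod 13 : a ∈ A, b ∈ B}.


Work in Z/13Z: reduce every sum a + b modulo 13.
Enumerate all 15 pairs:
a = 1: 1+3=4, 1+4=5, 1+9=10
a = 2: 2+3=5, 2+4=6, 2+9=11
a = 6: 6+3=9, 6+4=10, 6+9=2
a = 10: 10+3=0, 10+4=1, 10+9=6
a = 11: 11+3=1, 11+4=2, 11+9=7
Distinct residues collected: {0, 1, 2, 4, 5, 6, 7, 9, 10, 11}
|A + B| = 10 (out of 13 total residues).

A + B = {0, 1, 2, 4, 5, 6, 7, 9, 10, 11}


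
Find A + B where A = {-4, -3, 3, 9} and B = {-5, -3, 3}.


A + B = {a + b : a ∈ A, b ∈ B}.
Enumerate all |A|·|B| = 4·3 = 12 pairs (a, b) and collect distinct sums.
a = -4: -4+-5=-9, -4+-3=-7, -4+3=-1
a = -3: -3+-5=-8, -3+-3=-6, -3+3=0
a = 3: 3+-5=-2, 3+-3=0, 3+3=6
a = 9: 9+-5=4, 9+-3=6, 9+3=12
Collecting distinct sums: A + B = {-9, -8, -7, -6, -2, -1, 0, 4, 6, 12}
|A + B| = 10

A + B = {-9, -8, -7, -6, -2, -1, 0, 4, 6, 12}


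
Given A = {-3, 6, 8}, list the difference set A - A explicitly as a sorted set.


A - A = {a - a' : a, a' ∈ A}.
Compute a - a' for each ordered pair (a, a'):
a = -3: -3--3=0, -3-6=-9, -3-8=-11
a = 6: 6--3=9, 6-6=0, 6-8=-2
a = 8: 8--3=11, 8-6=2, 8-8=0
Collecting distinct values (and noting 0 appears from a-a):
A - A = {-11, -9, -2, 0, 2, 9, 11}
|A - A| = 7

A - A = {-11, -9, -2, 0, 2, 9, 11}


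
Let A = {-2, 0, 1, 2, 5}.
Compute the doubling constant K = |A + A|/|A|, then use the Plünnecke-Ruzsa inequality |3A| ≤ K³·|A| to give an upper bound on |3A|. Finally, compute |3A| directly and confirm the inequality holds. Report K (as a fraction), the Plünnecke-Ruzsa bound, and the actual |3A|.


|A| = 5.
Step 1: Compute A + A by enumerating all 25 pairs.
A + A = {-4, -2, -1, 0, 1, 2, 3, 4, 5, 6, 7, 10}, so |A + A| = 12.
Step 2: Doubling constant K = |A + A|/|A| = 12/5 = 12/5 ≈ 2.4000.
Step 3: Plünnecke-Ruzsa gives |3A| ≤ K³·|A| = (2.4000)³ · 5 ≈ 69.1200.
Step 4: Compute 3A = A + A + A directly by enumerating all triples (a,b,c) ∈ A³; |3A| = 19.
Step 5: Check 19 ≤ 69.1200? Yes ✓.

K = 12/5, Plünnecke-Ruzsa bound K³|A| ≈ 69.1200, |3A| = 19, inequality holds.


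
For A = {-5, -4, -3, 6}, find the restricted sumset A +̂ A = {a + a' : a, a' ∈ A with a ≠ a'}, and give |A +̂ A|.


Restricted sumset: A +̂ A = {a + a' : a ∈ A, a' ∈ A, a ≠ a'}.
Equivalently, take A + A and drop any sum 2a that is achievable ONLY as a + a for a ∈ A (i.e. sums representable only with equal summands).
Enumerate pairs (a, a') with a < a' (symmetric, so each unordered pair gives one sum; this covers all a ≠ a'):
  -5 + -4 = -9
  -5 + -3 = -8
  -5 + 6 = 1
  -4 + -3 = -7
  -4 + 6 = 2
  -3 + 6 = 3
Collected distinct sums: {-9, -8, -7, 1, 2, 3}
|A +̂ A| = 6
(Reference bound: |A +̂ A| ≥ 2|A| - 3 for |A| ≥ 2, with |A| = 4 giving ≥ 5.)

|A +̂ A| = 6


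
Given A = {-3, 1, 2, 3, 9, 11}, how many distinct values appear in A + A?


A + A = {a + a' : a, a' ∈ A}; |A| = 6.
General bounds: 2|A| - 1 ≤ |A + A| ≤ |A|(|A|+1)/2, i.e. 11 ≤ |A + A| ≤ 21.
Lower bound 2|A|-1 is attained iff A is an arithmetic progression.
Enumerate sums a + a' for a ≤ a' (symmetric, so this suffices):
a = -3: -3+-3=-6, -3+1=-2, -3+2=-1, -3+3=0, -3+9=6, -3+11=8
a = 1: 1+1=2, 1+2=3, 1+3=4, 1+9=10, 1+11=12
a = 2: 2+2=4, 2+3=5, 2+9=11, 2+11=13
a = 3: 3+3=6, 3+9=12, 3+11=14
a = 9: 9+9=18, 9+11=20
a = 11: 11+11=22
Distinct sums: {-6, -2, -1, 0, 2, 3, 4, 5, 6, 8, 10, 11, 12, 13, 14, 18, 20, 22}
|A + A| = 18

|A + A| = 18


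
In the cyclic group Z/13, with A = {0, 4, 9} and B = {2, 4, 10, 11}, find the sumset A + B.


Work in Z/13Z: reduce every sum a + b modulo 13.
Enumerate all 12 pairs:
a = 0: 0+2=2, 0+4=4, 0+10=10, 0+11=11
a = 4: 4+2=6, 4+4=8, 4+10=1, 4+11=2
a = 9: 9+2=11, 9+4=0, 9+10=6, 9+11=7
Distinct residues collected: {0, 1, 2, 4, 6, 7, 8, 10, 11}
|A + B| = 9 (out of 13 total residues).

A + B = {0, 1, 2, 4, 6, 7, 8, 10, 11}


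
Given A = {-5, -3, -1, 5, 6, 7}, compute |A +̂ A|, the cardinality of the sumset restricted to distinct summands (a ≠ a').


Restricted sumset: A +̂ A = {a + a' : a ∈ A, a' ∈ A, a ≠ a'}.
Equivalently, take A + A and drop any sum 2a that is achievable ONLY as a + a for a ∈ A (i.e. sums representable only with equal summands).
Enumerate pairs (a, a') with a < a' (symmetric, so each unordered pair gives one sum; this covers all a ≠ a'):
  -5 + -3 = -8
  -5 + -1 = -6
  -5 + 5 = 0
  -5 + 6 = 1
  -5 + 7 = 2
  -3 + -1 = -4
  -3 + 5 = 2
  -3 + 6 = 3
  -3 + 7 = 4
  -1 + 5 = 4
  -1 + 6 = 5
  -1 + 7 = 6
  5 + 6 = 11
  5 + 7 = 12
  6 + 7 = 13
Collected distinct sums: {-8, -6, -4, 0, 1, 2, 3, 4, 5, 6, 11, 12, 13}
|A +̂ A| = 13
(Reference bound: |A +̂ A| ≥ 2|A| - 3 for |A| ≥ 2, with |A| = 6 giving ≥ 9.)

|A +̂ A| = 13


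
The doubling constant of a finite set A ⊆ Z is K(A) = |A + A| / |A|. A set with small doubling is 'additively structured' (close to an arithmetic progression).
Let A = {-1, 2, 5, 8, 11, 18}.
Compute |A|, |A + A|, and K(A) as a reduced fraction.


|A| = 6.
Compute A + A by enumerating all 36 pairs.
A + A = {-2, 1, 4, 7, 10, 13, 16, 17, 19, 20, 22, 23, 26, 29, 36}, so |A + A| = 15.
K = |A + A| / |A| = 15/6 = 5/2 ≈ 2.5000.
Reference: AP of size 6 gives K = 11/6 ≈ 1.8333; a fully generic set of size 6 gives K ≈ 3.5000.

|A| = 6, |A + A| = 15, K = 15/6 = 5/2.


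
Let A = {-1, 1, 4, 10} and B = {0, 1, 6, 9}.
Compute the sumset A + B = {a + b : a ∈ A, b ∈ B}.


A + B = {a + b : a ∈ A, b ∈ B}.
Enumerate all |A|·|B| = 4·4 = 16 pairs (a, b) and collect distinct sums.
a = -1: -1+0=-1, -1+1=0, -1+6=5, -1+9=8
a = 1: 1+0=1, 1+1=2, 1+6=7, 1+9=10
a = 4: 4+0=4, 4+1=5, 4+6=10, 4+9=13
a = 10: 10+0=10, 10+1=11, 10+6=16, 10+9=19
Collecting distinct sums: A + B = {-1, 0, 1, 2, 4, 5, 7, 8, 10, 11, 13, 16, 19}
|A + B| = 13

A + B = {-1, 0, 1, 2, 4, 5, 7, 8, 10, 11, 13, 16, 19}


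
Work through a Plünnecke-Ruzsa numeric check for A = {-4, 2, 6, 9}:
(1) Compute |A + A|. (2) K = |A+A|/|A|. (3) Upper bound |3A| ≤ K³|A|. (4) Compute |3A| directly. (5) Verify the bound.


|A| = 4.
Step 1: Compute A + A by enumerating all 16 pairs.
A + A = {-8, -2, 2, 4, 5, 8, 11, 12, 15, 18}, so |A + A| = 10.
Step 2: Doubling constant K = |A + A|/|A| = 10/4 = 10/4 ≈ 2.5000.
Step 3: Plünnecke-Ruzsa gives |3A| ≤ K³·|A| = (2.5000)³ · 4 ≈ 62.5000.
Step 4: Compute 3A = A + A + A directly by enumerating all triples (a,b,c) ∈ A³; |3A| = 19.
Step 5: Check 19 ≤ 62.5000? Yes ✓.

K = 10/4, Plünnecke-Ruzsa bound K³|A| ≈ 62.5000, |3A| = 19, inequality holds.


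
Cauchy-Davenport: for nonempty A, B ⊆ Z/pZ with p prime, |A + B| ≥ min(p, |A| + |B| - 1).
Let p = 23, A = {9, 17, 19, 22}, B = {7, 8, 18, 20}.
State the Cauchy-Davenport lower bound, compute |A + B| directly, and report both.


Cauchy-Davenport: |A + B| ≥ min(p, |A| + |B| - 1) for A, B nonempty in Z/pZ.
|A| = 4, |B| = 4, p = 23.
CD lower bound = min(23, 4 + 4 - 1) = min(23, 7) = 7.
Compute A + B mod 23 directly:
a = 9: 9+7=16, 9+8=17, 9+18=4, 9+20=6
a = 17: 17+7=1, 17+8=2, 17+18=12, 17+20=14
a = 19: 19+7=3, 19+8=4, 19+18=14, 19+20=16
a = 22: 22+7=6, 22+8=7, 22+18=17, 22+20=19
A + B = {1, 2, 3, 4, 6, 7, 12, 14, 16, 17, 19}, so |A + B| = 11.
Verify: 11 ≥ 7? Yes ✓.

CD lower bound = 7, actual |A + B| = 11.


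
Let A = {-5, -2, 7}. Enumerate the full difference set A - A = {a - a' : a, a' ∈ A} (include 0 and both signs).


A - A = {a - a' : a, a' ∈ A}.
Compute a - a' for each ordered pair (a, a'):
a = -5: -5--5=0, -5--2=-3, -5-7=-12
a = -2: -2--5=3, -2--2=0, -2-7=-9
a = 7: 7--5=12, 7--2=9, 7-7=0
Collecting distinct values (and noting 0 appears from a-a):
A - A = {-12, -9, -3, 0, 3, 9, 12}
|A - A| = 7

A - A = {-12, -9, -3, 0, 3, 9, 12}


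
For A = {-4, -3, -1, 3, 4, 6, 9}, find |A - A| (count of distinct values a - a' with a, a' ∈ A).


A - A = {a - a' : a, a' ∈ A}; |A| = 7.
Bounds: 2|A|-1 ≤ |A - A| ≤ |A|² - |A| + 1, i.e. 13 ≤ |A - A| ≤ 43.
Note: 0 ∈ A - A always (from a - a). The set is symmetric: if d ∈ A - A then -d ∈ A - A.
Enumerate nonzero differences d = a - a' with a > a' (then include -d):
Positive differences: {1, 2, 3, 4, 5, 6, 7, 8, 9, 10, 12, 13}
Full difference set: {0} ∪ (positive diffs) ∪ (negative diffs).
|A - A| = 1 + 2·12 = 25 (matches direct enumeration: 25).

|A - A| = 25


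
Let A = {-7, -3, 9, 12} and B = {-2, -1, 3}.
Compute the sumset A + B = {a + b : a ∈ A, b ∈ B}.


A + B = {a + b : a ∈ A, b ∈ B}.
Enumerate all |A|·|B| = 4·3 = 12 pairs (a, b) and collect distinct sums.
a = -7: -7+-2=-9, -7+-1=-8, -7+3=-4
a = -3: -3+-2=-5, -3+-1=-4, -3+3=0
a = 9: 9+-2=7, 9+-1=8, 9+3=12
a = 12: 12+-2=10, 12+-1=11, 12+3=15
Collecting distinct sums: A + B = {-9, -8, -5, -4, 0, 7, 8, 10, 11, 12, 15}
|A + B| = 11

A + B = {-9, -8, -5, -4, 0, 7, 8, 10, 11, 12, 15}


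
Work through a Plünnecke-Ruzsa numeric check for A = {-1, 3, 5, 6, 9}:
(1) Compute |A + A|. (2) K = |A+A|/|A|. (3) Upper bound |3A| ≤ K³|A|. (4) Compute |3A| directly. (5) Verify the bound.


|A| = 5.
Step 1: Compute A + A by enumerating all 25 pairs.
A + A = {-2, 2, 4, 5, 6, 8, 9, 10, 11, 12, 14, 15, 18}, so |A + A| = 13.
Step 2: Doubling constant K = |A + A|/|A| = 13/5 = 13/5 ≈ 2.6000.
Step 3: Plünnecke-Ruzsa gives |3A| ≤ K³·|A| = (2.6000)³ · 5 ≈ 87.8800.
Step 4: Compute 3A = A + A + A directly by enumerating all triples (a,b,c) ∈ A³; |3A| = 23.
Step 5: Check 23 ≤ 87.8800? Yes ✓.

K = 13/5, Plünnecke-Ruzsa bound K³|A| ≈ 87.8800, |3A| = 23, inequality holds.


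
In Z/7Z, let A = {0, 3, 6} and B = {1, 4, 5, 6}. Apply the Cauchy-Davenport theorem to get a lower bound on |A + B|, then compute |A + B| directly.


Cauchy-Davenport: |A + B| ≥ min(p, |A| + |B| - 1) for A, B nonempty in Z/pZ.
|A| = 3, |B| = 4, p = 7.
CD lower bound = min(7, 3 + 4 - 1) = min(7, 6) = 6.
Compute A + B mod 7 directly:
a = 0: 0+1=1, 0+4=4, 0+5=5, 0+6=6
a = 3: 3+1=4, 3+4=0, 3+5=1, 3+6=2
a = 6: 6+1=0, 6+4=3, 6+5=4, 6+6=5
A + B = {0, 1, 2, 3, 4, 5, 6}, so |A + B| = 7.
Verify: 7 ≥ 6? Yes ✓.

CD lower bound = 6, actual |A + B| = 7.


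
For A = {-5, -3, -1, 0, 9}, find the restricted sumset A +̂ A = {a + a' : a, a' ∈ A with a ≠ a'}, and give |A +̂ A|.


Restricted sumset: A +̂ A = {a + a' : a ∈ A, a' ∈ A, a ≠ a'}.
Equivalently, take A + A and drop any sum 2a that is achievable ONLY as a + a for a ∈ A (i.e. sums representable only with equal summands).
Enumerate pairs (a, a') with a < a' (symmetric, so each unordered pair gives one sum; this covers all a ≠ a'):
  -5 + -3 = -8
  -5 + -1 = -6
  -5 + 0 = -5
  -5 + 9 = 4
  -3 + -1 = -4
  -3 + 0 = -3
  -3 + 9 = 6
  -1 + 0 = -1
  -1 + 9 = 8
  0 + 9 = 9
Collected distinct sums: {-8, -6, -5, -4, -3, -1, 4, 6, 8, 9}
|A +̂ A| = 10
(Reference bound: |A +̂ A| ≥ 2|A| - 3 for |A| ≥ 2, with |A| = 5 giving ≥ 7.)

|A +̂ A| = 10


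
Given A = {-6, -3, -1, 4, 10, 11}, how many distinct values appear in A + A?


A + A = {a + a' : a, a' ∈ A}; |A| = 6.
General bounds: 2|A| - 1 ≤ |A + A| ≤ |A|(|A|+1)/2, i.e. 11 ≤ |A + A| ≤ 21.
Lower bound 2|A|-1 is attained iff A is an arithmetic progression.
Enumerate sums a + a' for a ≤ a' (symmetric, so this suffices):
a = -6: -6+-6=-12, -6+-3=-9, -6+-1=-7, -6+4=-2, -6+10=4, -6+11=5
a = -3: -3+-3=-6, -3+-1=-4, -3+4=1, -3+10=7, -3+11=8
a = -1: -1+-1=-2, -1+4=3, -1+10=9, -1+11=10
a = 4: 4+4=8, 4+10=14, 4+11=15
a = 10: 10+10=20, 10+11=21
a = 11: 11+11=22
Distinct sums: {-12, -9, -7, -6, -4, -2, 1, 3, 4, 5, 7, 8, 9, 10, 14, 15, 20, 21, 22}
|A + A| = 19

|A + A| = 19


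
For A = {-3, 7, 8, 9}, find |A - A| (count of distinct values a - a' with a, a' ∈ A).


A - A = {a - a' : a, a' ∈ A}; |A| = 4.
Bounds: 2|A|-1 ≤ |A - A| ≤ |A|² - |A| + 1, i.e. 7 ≤ |A - A| ≤ 13.
Note: 0 ∈ A - A always (from a - a). The set is symmetric: if d ∈ A - A then -d ∈ A - A.
Enumerate nonzero differences d = a - a' with a > a' (then include -d):
Positive differences: {1, 2, 10, 11, 12}
Full difference set: {0} ∪ (positive diffs) ∪ (negative diffs).
|A - A| = 1 + 2·5 = 11 (matches direct enumeration: 11).

|A - A| = 11


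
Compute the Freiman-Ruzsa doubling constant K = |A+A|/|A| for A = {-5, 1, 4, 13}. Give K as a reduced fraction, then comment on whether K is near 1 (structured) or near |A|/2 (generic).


|A| = 4.
Compute A + A by enumerating all 16 pairs.
A + A = {-10, -4, -1, 2, 5, 8, 14, 17, 26}, so |A + A| = 9.
K = |A + A| / |A| = 9/4 (already in lowest terms) ≈ 2.2500.
Reference: AP of size 4 gives K = 7/4 ≈ 1.7500; a fully generic set of size 4 gives K ≈ 2.5000.

|A| = 4, |A + A| = 9, K = 9/4.


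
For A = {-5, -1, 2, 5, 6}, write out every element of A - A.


A - A = {a - a' : a, a' ∈ A}.
Compute a - a' for each ordered pair (a, a'):
a = -5: -5--5=0, -5--1=-4, -5-2=-7, -5-5=-10, -5-6=-11
a = -1: -1--5=4, -1--1=0, -1-2=-3, -1-5=-6, -1-6=-7
a = 2: 2--5=7, 2--1=3, 2-2=0, 2-5=-3, 2-6=-4
a = 5: 5--5=10, 5--1=6, 5-2=3, 5-5=0, 5-6=-1
a = 6: 6--5=11, 6--1=7, 6-2=4, 6-5=1, 6-6=0
Collecting distinct values (and noting 0 appears from a-a):
A - A = {-11, -10, -7, -6, -4, -3, -1, 0, 1, 3, 4, 6, 7, 10, 11}
|A - A| = 15

A - A = {-11, -10, -7, -6, -4, -3, -1, 0, 1, 3, 4, 6, 7, 10, 11}


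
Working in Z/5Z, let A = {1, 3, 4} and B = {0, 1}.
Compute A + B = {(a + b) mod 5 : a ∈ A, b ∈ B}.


Work in Z/5Z: reduce every sum a + b modulo 5.
Enumerate all 6 pairs:
a = 1: 1+0=1, 1+1=2
a = 3: 3+0=3, 3+1=4
a = 4: 4+0=4, 4+1=0
Distinct residues collected: {0, 1, 2, 3, 4}
|A + B| = 5 (out of 5 total residues).

A + B = {0, 1, 2, 3, 4}


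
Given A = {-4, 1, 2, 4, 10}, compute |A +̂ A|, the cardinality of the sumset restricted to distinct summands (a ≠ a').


Restricted sumset: A +̂ A = {a + a' : a ∈ A, a' ∈ A, a ≠ a'}.
Equivalently, take A + A and drop any sum 2a that is achievable ONLY as a + a for a ∈ A (i.e. sums representable only with equal summands).
Enumerate pairs (a, a') with a < a' (symmetric, so each unordered pair gives one sum; this covers all a ≠ a'):
  -4 + 1 = -3
  -4 + 2 = -2
  -4 + 4 = 0
  -4 + 10 = 6
  1 + 2 = 3
  1 + 4 = 5
  1 + 10 = 11
  2 + 4 = 6
  2 + 10 = 12
  4 + 10 = 14
Collected distinct sums: {-3, -2, 0, 3, 5, 6, 11, 12, 14}
|A +̂ A| = 9
(Reference bound: |A +̂ A| ≥ 2|A| - 3 for |A| ≥ 2, with |A| = 5 giving ≥ 7.)

|A +̂ A| = 9


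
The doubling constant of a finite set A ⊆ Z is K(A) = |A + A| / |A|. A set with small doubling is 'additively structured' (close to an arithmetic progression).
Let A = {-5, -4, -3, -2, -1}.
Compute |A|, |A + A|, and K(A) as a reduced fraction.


|A| = 5.
Compute A + A by enumerating all 25 pairs.
A + A = {-10, -9, -8, -7, -6, -5, -4, -3, -2}, so |A + A| = 9.
K = |A + A| / |A| = 9/5 (already in lowest terms) ≈ 1.8000.
Reference: AP of size 5 gives K = 9/5 ≈ 1.8000; a fully generic set of size 5 gives K ≈ 3.0000.

|A| = 5, |A + A| = 9, K = 9/5.


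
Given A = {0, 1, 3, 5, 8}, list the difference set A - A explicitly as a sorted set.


A - A = {a - a' : a, a' ∈ A}.
Compute a - a' for each ordered pair (a, a'):
a = 0: 0-0=0, 0-1=-1, 0-3=-3, 0-5=-5, 0-8=-8
a = 1: 1-0=1, 1-1=0, 1-3=-2, 1-5=-4, 1-8=-7
a = 3: 3-0=3, 3-1=2, 3-3=0, 3-5=-2, 3-8=-5
a = 5: 5-0=5, 5-1=4, 5-3=2, 5-5=0, 5-8=-3
a = 8: 8-0=8, 8-1=7, 8-3=5, 8-5=3, 8-8=0
Collecting distinct values (and noting 0 appears from a-a):
A - A = {-8, -7, -5, -4, -3, -2, -1, 0, 1, 2, 3, 4, 5, 7, 8}
|A - A| = 15

A - A = {-8, -7, -5, -4, -3, -2, -1, 0, 1, 2, 3, 4, 5, 7, 8}


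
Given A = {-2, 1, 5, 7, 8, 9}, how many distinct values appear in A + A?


A + A = {a + a' : a, a' ∈ A}; |A| = 6.
General bounds: 2|A| - 1 ≤ |A + A| ≤ |A|(|A|+1)/2, i.e. 11 ≤ |A + A| ≤ 21.
Lower bound 2|A|-1 is attained iff A is an arithmetic progression.
Enumerate sums a + a' for a ≤ a' (symmetric, so this suffices):
a = -2: -2+-2=-4, -2+1=-1, -2+5=3, -2+7=5, -2+8=6, -2+9=7
a = 1: 1+1=2, 1+5=6, 1+7=8, 1+8=9, 1+9=10
a = 5: 5+5=10, 5+7=12, 5+8=13, 5+9=14
a = 7: 7+7=14, 7+8=15, 7+9=16
a = 8: 8+8=16, 8+9=17
a = 9: 9+9=18
Distinct sums: {-4, -1, 2, 3, 5, 6, 7, 8, 9, 10, 12, 13, 14, 15, 16, 17, 18}
|A + A| = 17

|A + A| = 17


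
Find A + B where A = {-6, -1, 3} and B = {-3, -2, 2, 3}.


A + B = {a + b : a ∈ A, b ∈ B}.
Enumerate all |A|·|B| = 3·4 = 12 pairs (a, b) and collect distinct sums.
a = -6: -6+-3=-9, -6+-2=-8, -6+2=-4, -6+3=-3
a = -1: -1+-3=-4, -1+-2=-3, -1+2=1, -1+3=2
a = 3: 3+-3=0, 3+-2=1, 3+2=5, 3+3=6
Collecting distinct sums: A + B = {-9, -8, -4, -3, 0, 1, 2, 5, 6}
|A + B| = 9

A + B = {-9, -8, -4, -3, 0, 1, 2, 5, 6}


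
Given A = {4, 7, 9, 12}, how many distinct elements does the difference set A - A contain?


A - A = {a - a' : a, a' ∈ A}; |A| = 4.
Bounds: 2|A|-1 ≤ |A - A| ≤ |A|² - |A| + 1, i.e. 7 ≤ |A - A| ≤ 13.
Note: 0 ∈ A - A always (from a - a). The set is symmetric: if d ∈ A - A then -d ∈ A - A.
Enumerate nonzero differences d = a - a' with a > a' (then include -d):
Positive differences: {2, 3, 5, 8}
Full difference set: {0} ∪ (positive diffs) ∪ (negative diffs).
|A - A| = 1 + 2·4 = 9 (matches direct enumeration: 9).

|A - A| = 9


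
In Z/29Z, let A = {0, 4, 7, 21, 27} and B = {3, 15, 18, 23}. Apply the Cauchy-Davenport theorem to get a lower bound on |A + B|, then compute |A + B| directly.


Cauchy-Davenport: |A + B| ≥ min(p, |A| + |B| - 1) for A, B nonempty in Z/pZ.
|A| = 5, |B| = 4, p = 29.
CD lower bound = min(29, 5 + 4 - 1) = min(29, 8) = 8.
Compute A + B mod 29 directly:
a = 0: 0+3=3, 0+15=15, 0+18=18, 0+23=23
a = 4: 4+3=7, 4+15=19, 4+18=22, 4+23=27
a = 7: 7+3=10, 7+15=22, 7+18=25, 7+23=1
a = 21: 21+3=24, 21+15=7, 21+18=10, 21+23=15
a = 27: 27+3=1, 27+15=13, 27+18=16, 27+23=21
A + B = {1, 3, 7, 10, 13, 15, 16, 18, 19, 21, 22, 23, 24, 25, 27}, so |A + B| = 15.
Verify: 15 ≥ 8? Yes ✓.

CD lower bound = 8, actual |A + B| = 15.


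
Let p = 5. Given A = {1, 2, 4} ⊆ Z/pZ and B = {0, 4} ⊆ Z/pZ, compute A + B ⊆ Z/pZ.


Work in Z/5Z: reduce every sum a + b modulo 5.
Enumerate all 6 pairs:
a = 1: 1+0=1, 1+4=0
a = 2: 2+0=2, 2+4=1
a = 4: 4+0=4, 4+4=3
Distinct residues collected: {0, 1, 2, 3, 4}
|A + B| = 5 (out of 5 total residues).

A + B = {0, 1, 2, 3, 4}


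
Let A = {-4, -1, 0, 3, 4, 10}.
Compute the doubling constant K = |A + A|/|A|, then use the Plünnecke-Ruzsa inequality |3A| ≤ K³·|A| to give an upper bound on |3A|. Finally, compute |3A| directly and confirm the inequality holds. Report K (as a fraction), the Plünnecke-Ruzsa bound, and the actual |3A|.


|A| = 6.
Step 1: Compute A + A by enumerating all 36 pairs.
A + A = {-8, -5, -4, -2, -1, 0, 2, 3, 4, 6, 7, 8, 9, 10, 13, 14, 20}, so |A + A| = 17.
Step 2: Doubling constant K = |A + A|/|A| = 17/6 = 17/6 ≈ 2.8333.
Step 3: Plünnecke-Ruzsa gives |3A| ≤ K³·|A| = (2.8333)³ · 6 ≈ 136.4722.
Step 4: Compute 3A = A + A + A directly by enumerating all triples (a,b,c) ∈ A³; |3A| = 32.
Step 5: Check 32 ≤ 136.4722? Yes ✓.

K = 17/6, Plünnecke-Ruzsa bound K³|A| ≈ 136.4722, |3A| = 32, inequality holds.


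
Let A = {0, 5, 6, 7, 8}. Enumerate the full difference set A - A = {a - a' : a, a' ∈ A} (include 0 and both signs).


A - A = {a - a' : a, a' ∈ A}.
Compute a - a' for each ordered pair (a, a'):
a = 0: 0-0=0, 0-5=-5, 0-6=-6, 0-7=-7, 0-8=-8
a = 5: 5-0=5, 5-5=0, 5-6=-1, 5-7=-2, 5-8=-3
a = 6: 6-0=6, 6-5=1, 6-6=0, 6-7=-1, 6-8=-2
a = 7: 7-0=7, 7-5=2, 7-6=1, 7-7=0, 7-8=-1
a = 8: 8-0=8, 8-5=3, 8-6=2, 8-7=1, 8-8=0
Collecting distinct values (and noting 0 appears from a-a):
A - A = {-8, -7, -6, -5, -3, -2, -1, 0, 1, 2, 3, 5, 6, 7, 8}
|A - A| = 15

A - A = {-8, -7, -6, -5, -3, -2, -1, 0, 1, 2, 3, 5, 6, 7, 8}


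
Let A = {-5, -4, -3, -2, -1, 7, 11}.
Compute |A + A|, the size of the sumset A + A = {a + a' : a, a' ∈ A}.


A + A = {a + a' : a, a' ∈ A}; |A| = 7.
General bounds: 2|A| - 1 ≤ |A + A| ≤ |A|(|A|+1)/2, i.e. 13 ≤ |A + A| ≤ 28.
Lower bound 2|A|-1 is attained iff A is an arithmetic progression.
Enumerate sums a + a' for a ≤ a' (symmetric, so this suffices):
a = -5: -5+-5=-10, -5+-4=-9, -5+-3=-8, -5+-2=-7, -5+-1=-6, -5+7=2, -5+11=6
a = -4: -4+-4=-8, -4+-3=-7, -4+-2=-6, -4+-1=-5, -4+7=3, -4+11=7
a = -3: -3+-3=-6, -3+-2=-5, -3+-1=-4, -3+7=4, -3+11=8
a = -2: -2+-2=-4, -2+-1=-3, -2+7=5, -2+11=9
a = -1: -1+-1=-2, -1+7=6, -1+11=10
a = 7: 7+7=14, 7+11=18
a = 11: 11+11=22
Distinct sums: {-10, -9, -8, -7, -6, -5, -4, -3, -2, 2, 3, 4, 5, 6, 7, 8, 9, 10, 14, 18, 22}
|A + A| = 21

|A + A| = 21
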